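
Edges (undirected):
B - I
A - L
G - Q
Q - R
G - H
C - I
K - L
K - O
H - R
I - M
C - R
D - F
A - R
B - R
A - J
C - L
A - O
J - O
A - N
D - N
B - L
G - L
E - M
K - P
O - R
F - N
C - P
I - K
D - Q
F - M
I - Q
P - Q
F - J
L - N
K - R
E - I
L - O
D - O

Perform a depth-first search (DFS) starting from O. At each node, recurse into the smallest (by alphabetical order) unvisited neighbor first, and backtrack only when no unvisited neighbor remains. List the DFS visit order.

O -> A -> J -> F -> D -> N -> L -> B -> I -> C -> P -> K -> R -> H -> G -> Q -> E -> M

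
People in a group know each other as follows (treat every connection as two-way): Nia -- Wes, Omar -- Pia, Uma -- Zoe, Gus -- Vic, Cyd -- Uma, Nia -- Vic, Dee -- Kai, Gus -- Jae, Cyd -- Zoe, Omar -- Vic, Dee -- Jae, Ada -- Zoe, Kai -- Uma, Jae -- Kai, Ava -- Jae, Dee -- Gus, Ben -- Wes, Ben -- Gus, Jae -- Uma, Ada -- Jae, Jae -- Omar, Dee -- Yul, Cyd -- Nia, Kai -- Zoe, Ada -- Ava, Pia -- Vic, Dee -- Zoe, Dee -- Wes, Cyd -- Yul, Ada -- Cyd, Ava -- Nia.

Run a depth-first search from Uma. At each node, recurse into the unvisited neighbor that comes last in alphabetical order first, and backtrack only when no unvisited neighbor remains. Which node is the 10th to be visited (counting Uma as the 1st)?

Visit Uma
Uma → Zoe
Zoe → Kai
Kai → Jae
Jae → Omar
Omar → Vic
Vic → Pia
Vic → Nia
Nia → Wes
Wes → Dee
Dee → Yul
Yul → Cyd
Cyd → Ada
Ada → Ava
Dee → Gus
Gus → Ben

Visit order: Uma, Zoe, Kai, Jae, Omar, Vic, Pia, Nia, Wes, Dee, Yul, Cyd, Ada, Ava, Gus, Ben

Dee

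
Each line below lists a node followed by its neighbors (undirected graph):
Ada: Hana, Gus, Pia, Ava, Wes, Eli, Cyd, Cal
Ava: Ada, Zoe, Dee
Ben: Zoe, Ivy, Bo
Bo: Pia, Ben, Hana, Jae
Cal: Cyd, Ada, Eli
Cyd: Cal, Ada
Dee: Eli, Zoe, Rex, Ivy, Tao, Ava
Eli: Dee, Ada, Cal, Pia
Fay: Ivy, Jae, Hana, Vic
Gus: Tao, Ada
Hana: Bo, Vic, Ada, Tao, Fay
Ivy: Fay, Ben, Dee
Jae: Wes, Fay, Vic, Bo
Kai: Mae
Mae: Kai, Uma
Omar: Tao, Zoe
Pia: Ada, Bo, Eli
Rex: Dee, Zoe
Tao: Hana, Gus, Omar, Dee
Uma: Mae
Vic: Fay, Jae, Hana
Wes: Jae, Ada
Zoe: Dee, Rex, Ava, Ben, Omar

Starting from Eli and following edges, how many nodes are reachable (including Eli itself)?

BFS from Eli visits: Eli, Dee, Ada, Cal, Pia, Zoe, Rex, Ivy, Tao, Ava, Hana, Gus, Wes, Cyd, Bo, Ben, Omar, Fay, Vic, Jae
Reachable nodes: 20 of 23 total.

20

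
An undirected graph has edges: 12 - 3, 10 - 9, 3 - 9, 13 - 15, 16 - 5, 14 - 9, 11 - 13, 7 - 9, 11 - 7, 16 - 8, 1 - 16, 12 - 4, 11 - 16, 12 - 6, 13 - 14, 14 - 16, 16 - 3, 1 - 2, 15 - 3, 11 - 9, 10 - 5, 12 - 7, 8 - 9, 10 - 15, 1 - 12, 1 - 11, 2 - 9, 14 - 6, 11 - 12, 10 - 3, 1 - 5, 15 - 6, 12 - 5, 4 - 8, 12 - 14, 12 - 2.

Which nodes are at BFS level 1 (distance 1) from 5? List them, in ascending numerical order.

1, 10, 12, 16

Level 0: 5
Level 1: 1, 10, 12, 16
Level 2: 2, 3, 4, 6, 7, 8, 9, 11, 14, 15
Level 3: 13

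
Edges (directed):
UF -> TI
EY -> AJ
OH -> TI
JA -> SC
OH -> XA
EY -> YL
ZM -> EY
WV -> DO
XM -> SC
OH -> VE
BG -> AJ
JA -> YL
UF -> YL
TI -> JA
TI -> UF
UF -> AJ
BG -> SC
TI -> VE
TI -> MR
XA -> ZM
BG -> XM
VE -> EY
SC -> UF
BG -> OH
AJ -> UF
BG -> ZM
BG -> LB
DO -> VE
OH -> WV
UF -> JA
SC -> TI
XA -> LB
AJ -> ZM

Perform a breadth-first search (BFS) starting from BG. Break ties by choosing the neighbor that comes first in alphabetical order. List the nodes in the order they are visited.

Visit BG; enqueue AJ, LB, OH, SC, XM, ZM → queue [AJ, LB, OH, SC, XM, ZM]
Visit AJ; enqueue UF → queue [LB, OH, SC, XM, ZM, UF]
Visit LB → queue [OH, SC, XM, ZM, UF]
Visit OH; enqueue TI, VE, WV, XA → queue [SC, XM, ZM, UF, TI, VE, WV, XA]
Visit SC → queue [XM, ZM, UF, TI, VE, WV, XA]
Visit XM → queue [ZM, UF, TI, VE, WV, XA]
Visit ZM; enqueue EY → queue [UF, TI, VE, WV, XA, EY]
Visit UF; enqueue JA, YL → queue [TI, VE, WV, XA, EY, JA, YL]
Visit TI; enqueue MR → queue [VE, WV, XA, EY, JA, YL, MR]
Visit VE → queue [WV, XA, EY, JA, YL, MR]
Visit WV; enqueue DO → queue [XA, EY, JA, YL, MR, DO]
Visit XA → queue [EY, JA, YL, MR, DO]
Visit EY → queue [JA, YL, MR, DO]
Visit JA → queue [YL, MR, DO]
Visit YL → queue [MR, DO]
Visit MR → queue [DO]
Visit DO → queue []

BG → AJ → LB → OH → SC → XM → ZM → UF → TI → VE → WV → XA → EY → JA → YL → MR → DO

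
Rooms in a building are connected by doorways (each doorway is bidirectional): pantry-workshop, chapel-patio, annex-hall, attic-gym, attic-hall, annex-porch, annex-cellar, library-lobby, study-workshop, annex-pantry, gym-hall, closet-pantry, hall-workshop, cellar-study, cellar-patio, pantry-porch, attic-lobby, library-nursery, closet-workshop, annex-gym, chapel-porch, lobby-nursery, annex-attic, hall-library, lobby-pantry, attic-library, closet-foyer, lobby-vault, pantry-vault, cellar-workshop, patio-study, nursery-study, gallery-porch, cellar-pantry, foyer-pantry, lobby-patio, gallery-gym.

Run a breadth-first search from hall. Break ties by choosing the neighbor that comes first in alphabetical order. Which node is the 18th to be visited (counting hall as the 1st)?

chapel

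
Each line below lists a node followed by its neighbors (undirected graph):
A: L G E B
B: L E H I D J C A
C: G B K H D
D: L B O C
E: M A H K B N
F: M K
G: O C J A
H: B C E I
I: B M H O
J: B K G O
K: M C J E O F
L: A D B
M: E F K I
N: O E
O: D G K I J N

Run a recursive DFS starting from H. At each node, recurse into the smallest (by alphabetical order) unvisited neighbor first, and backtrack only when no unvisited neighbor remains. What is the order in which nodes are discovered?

H → B → A → E → K → C → D → L → O → G → J → I → M → F → N

Visit H
H → B
B → A
A → E
E → K
K → C
C → D
D → L
D → O
O → G
G → J
O → I
I → M
M → F
O → N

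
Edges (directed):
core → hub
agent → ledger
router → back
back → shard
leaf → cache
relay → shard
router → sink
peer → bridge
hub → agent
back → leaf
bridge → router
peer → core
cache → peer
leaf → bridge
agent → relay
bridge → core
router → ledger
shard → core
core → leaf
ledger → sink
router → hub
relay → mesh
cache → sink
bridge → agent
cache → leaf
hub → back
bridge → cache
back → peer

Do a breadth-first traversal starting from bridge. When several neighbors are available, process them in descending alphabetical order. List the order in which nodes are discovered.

bridge router core cache agent sink ledger hub back leaf peer relay shard mesh

Visit bridge; enqueue router, core, cache, agent → queue [router, core, cache, agent]
Visit router; enqueue sink, ledger, hub, back → queue [core, cache, agent, sink, ledger, hub, back]
Visit core; enqueue leaf → queue [cache, agent, sink, ledger, hub, back, leaf]
Visit cache; enqueue peer → queue [agent, sink, ledger, hub, back, leaf, peer]
Visit agent; enqueue relay → queue [sink, ledger, hub, back, leaf, peer, relay]
Visit sink → queue [ledger, hub, back, leaf, peer, relay]
Visit ledger → queue [hub, back, leaf, peer, relay]
Visit hub → queue [back, leaf, peer, relay]
Visit back; enqueue shard → queue [leaf, peer, relay, shard]
Visit leaf → queue [peer, relay, shard]
Visit peer → queue [relay, shard]
Visit relay; enqueue mesh → queue [shard, mesh]
Visit shard → queue [mesh]
Visit mesh → queue []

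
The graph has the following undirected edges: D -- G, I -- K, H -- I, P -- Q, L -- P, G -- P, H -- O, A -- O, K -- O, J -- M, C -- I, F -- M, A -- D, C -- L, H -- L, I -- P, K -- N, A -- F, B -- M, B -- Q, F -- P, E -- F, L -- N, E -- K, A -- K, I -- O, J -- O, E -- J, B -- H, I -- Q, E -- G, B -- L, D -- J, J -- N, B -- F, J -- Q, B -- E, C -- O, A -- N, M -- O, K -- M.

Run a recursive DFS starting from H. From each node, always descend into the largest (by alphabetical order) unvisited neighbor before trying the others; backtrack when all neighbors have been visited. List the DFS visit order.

H, O, M, K, N, L, P, Q, J, E, G, D, A, F, B, I, C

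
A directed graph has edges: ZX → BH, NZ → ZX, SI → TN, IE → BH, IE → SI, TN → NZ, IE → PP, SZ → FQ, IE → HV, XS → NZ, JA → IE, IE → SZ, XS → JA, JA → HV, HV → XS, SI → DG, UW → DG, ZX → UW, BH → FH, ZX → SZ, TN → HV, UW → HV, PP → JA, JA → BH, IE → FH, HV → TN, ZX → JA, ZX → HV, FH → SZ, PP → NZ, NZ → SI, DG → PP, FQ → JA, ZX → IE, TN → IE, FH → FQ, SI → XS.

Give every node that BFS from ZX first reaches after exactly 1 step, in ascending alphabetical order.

BH, HV, IE, JA, SZ, UW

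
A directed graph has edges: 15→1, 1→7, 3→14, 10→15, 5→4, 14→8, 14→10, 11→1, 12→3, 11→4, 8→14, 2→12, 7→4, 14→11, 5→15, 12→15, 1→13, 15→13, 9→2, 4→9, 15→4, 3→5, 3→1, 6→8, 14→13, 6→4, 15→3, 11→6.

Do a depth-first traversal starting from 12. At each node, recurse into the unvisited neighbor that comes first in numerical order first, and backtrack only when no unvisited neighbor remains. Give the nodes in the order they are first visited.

Visit 12
12 → 3
3 → 1
1 → 7
7 → 4
4 → 9
9 → 2
1 → 13
3 → 5
5 → 15
3 → 14
14 → 8
14 → 10
14 → 11
11 → 6

12 3 1 7 4 9 2 13 5 15 14 8 10 11 6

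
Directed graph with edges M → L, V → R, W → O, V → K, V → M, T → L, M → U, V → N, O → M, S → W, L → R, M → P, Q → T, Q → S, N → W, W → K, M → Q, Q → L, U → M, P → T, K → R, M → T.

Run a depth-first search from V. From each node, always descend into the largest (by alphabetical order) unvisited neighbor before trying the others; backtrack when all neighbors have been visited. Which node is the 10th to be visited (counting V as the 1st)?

Q

Visit V
V → R
V → N
N → W
W → O
O → M
M → U
M → T
T → L
M → Q
Q → S
M → P
W → K

Visit order: V, R, N, W, O, M, U, T, L, Q, S, P, K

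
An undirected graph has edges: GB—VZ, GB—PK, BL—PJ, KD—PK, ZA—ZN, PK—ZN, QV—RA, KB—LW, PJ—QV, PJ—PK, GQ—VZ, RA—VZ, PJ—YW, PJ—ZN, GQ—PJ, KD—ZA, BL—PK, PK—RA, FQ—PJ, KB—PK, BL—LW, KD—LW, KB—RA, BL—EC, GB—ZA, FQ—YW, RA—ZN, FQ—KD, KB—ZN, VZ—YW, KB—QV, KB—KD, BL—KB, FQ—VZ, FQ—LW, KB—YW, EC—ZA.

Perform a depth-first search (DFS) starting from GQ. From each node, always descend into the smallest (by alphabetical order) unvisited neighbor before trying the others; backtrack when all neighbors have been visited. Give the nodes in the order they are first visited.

Visit GQ
GQ → PJ
PJ → BL
BL → EC
EC → ZA
ZA → GB
GB → PK
PK → KB
KB → KD
KD → FQ
FQ → LW
FQ → VZ
VZ → RA
RA → QV
RA → ZN
VZ → YW

GQ → PJ → BL → EC → ZA → GB → PK → KB → KD → FQ → LW → VZ → RA → QV → ZN → YW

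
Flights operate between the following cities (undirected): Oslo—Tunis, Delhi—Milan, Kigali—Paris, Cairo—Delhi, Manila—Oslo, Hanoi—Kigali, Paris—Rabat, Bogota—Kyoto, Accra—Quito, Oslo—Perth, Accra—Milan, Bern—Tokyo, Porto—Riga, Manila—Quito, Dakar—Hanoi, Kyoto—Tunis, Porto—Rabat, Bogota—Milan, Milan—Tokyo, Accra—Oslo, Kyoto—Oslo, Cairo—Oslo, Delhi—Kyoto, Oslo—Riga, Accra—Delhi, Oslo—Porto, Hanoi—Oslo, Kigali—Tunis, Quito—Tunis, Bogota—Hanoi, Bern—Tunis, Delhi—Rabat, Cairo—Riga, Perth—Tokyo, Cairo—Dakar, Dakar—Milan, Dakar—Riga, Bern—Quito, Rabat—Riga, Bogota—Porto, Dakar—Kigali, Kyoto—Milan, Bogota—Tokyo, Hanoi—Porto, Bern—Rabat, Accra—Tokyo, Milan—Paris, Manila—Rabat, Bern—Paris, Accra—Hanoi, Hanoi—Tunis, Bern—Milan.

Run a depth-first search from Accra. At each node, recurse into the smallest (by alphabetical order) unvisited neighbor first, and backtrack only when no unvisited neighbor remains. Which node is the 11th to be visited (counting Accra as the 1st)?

Visit Accra
Accra → Delhi
Delhi → Cairo
Cairo → Dakar
Dakar → Hanoi
Hanoi → Bogota
Bogota → Kyoto
Kyoto → Milan
Milan → Bern
Bern → Paris
Paris → Kigali
Kigali → Tunis
Tunis → Oslo
Oslo → Manila
Manila → Quito
Manila → Rabat
Rabat → Porto
Porto → Riga
Oslo → Perth
Perth → Tokyo

Visit order: Accra, Delhi, Cairo, Dakar, Hanoi, Bogota, Kyoto, Milan, Bern, Paris, Kigali, Tunis, Oslo, Manila, Quito, Rabat, Porto, Riga, Perth, Tokyo

Kigali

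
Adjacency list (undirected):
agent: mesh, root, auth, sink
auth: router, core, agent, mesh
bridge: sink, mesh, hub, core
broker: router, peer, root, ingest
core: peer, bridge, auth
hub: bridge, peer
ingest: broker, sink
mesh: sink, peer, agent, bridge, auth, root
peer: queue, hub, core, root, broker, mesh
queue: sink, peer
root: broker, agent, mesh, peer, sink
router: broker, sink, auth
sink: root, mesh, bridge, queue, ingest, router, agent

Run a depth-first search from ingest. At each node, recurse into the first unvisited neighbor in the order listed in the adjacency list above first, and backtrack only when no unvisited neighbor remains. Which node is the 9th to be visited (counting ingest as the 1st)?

Visit ingest
ingest → broker
broker → router
router → sink
sink → root
root → agent
agent → mesh
mesh → peer
peer → queue
peer → hub
hub → bridge
bridge → core
core → auth

Visit order: ingest, broker, router, sink, root, agent, mesh, peer, queue, hub, bridge, core, auth

queue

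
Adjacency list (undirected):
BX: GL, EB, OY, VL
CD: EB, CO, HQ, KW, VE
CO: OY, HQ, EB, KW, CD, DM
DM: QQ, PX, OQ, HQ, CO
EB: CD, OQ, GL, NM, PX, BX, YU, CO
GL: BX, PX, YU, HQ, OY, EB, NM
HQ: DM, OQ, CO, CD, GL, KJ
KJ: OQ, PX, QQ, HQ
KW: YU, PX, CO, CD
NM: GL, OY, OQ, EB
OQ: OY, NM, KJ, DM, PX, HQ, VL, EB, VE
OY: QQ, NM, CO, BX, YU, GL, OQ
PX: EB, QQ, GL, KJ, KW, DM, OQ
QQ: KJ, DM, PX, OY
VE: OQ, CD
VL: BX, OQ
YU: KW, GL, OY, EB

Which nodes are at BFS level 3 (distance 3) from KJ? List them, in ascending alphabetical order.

BX, YU

Level 0: KJ
Level 1: HQ, OQ, PX, QQ
Level 2: CD, CO, DM, EB, GL, KW, NM, OY, VE, VL
Level 3: BX, YU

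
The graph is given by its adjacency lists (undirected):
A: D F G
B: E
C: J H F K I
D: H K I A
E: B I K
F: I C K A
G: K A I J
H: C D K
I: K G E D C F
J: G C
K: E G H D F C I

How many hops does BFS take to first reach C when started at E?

2

Level 0: E
Level 1: B, I, K
Level 2: C, D, F, G, H
Level 3: A, J
C first appears at level 2.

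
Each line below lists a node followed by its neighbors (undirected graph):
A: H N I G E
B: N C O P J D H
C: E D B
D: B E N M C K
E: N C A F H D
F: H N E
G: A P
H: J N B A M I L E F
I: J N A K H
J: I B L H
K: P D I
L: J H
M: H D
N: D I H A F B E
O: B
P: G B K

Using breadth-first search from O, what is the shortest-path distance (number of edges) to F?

3

Level 0: O
Level 1: B
Level 2: C, D, H, J, N, P
Level 3: A, E, F, G, I, K, L, M
F first appears at level 3.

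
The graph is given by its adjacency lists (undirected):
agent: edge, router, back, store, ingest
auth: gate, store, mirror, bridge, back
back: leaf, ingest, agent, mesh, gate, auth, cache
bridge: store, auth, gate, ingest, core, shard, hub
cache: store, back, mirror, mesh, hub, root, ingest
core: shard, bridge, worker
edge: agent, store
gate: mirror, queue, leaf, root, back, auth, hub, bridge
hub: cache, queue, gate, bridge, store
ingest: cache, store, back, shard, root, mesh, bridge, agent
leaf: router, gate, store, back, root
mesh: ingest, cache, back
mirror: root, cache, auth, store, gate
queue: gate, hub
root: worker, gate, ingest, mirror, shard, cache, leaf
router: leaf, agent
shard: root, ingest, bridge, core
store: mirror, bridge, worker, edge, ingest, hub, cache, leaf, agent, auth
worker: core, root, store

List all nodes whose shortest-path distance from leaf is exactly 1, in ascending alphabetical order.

back, gate, root, router, store

Level 0: leaf
Level 1: back, gate, root, router, store
Level 2: agent, auth, bridge, cache, edge, hub, ingest, mesh, mirror, queue, shard, worker
Level 3: core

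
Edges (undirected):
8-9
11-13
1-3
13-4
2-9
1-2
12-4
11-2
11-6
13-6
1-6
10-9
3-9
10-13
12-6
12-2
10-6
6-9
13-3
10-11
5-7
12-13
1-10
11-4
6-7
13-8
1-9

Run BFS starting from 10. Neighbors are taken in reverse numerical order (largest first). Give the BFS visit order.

10, 13, 11, 9, 6, 1, 12, 8, 4, 3, 2, 7, 5

Visit 10; enqueue 13, 11, 9, 6, 1 → queue [13, 11, 9, 6, 1]
Visit 13; enqueue 12, 8, 4, 3 → queue [11, 9, 6, 1, 12, 8, 4, 3]
Visit 11; enqueue 2 → queue [9, 6, 1, 12, 8, 4, 3, 2]
Visit 9 → queue [6, 1, 12, 8, 4, 3, 2]
Visit 6; enqueue 7 → queue [1, 12, 8, 4, 3, 2, 7]
Visit 1 → queue [12, 8, 4, 3, 2, 7]
Visit 12 → queue [8, 4, 3, 2, 7]
Visit 8 → queue [4, 3, 2, 7]
Visit 4 → queue [3, 2, 7]
Visit 3 → queue [2, 7]
Visit 2 → queue [7]
Visit 7; enqueue 5 → queue [5]
Visit 5 → queue []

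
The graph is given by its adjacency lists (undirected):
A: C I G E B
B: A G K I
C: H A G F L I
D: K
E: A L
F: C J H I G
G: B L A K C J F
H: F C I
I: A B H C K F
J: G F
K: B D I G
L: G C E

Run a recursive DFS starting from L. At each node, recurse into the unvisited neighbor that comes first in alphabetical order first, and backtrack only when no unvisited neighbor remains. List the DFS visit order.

L C A B G F H I K D J E

Visit L
L → C
C → A
A → B
B → G
G → F
F → H
H → I
I → K
K → D
F → J
A → E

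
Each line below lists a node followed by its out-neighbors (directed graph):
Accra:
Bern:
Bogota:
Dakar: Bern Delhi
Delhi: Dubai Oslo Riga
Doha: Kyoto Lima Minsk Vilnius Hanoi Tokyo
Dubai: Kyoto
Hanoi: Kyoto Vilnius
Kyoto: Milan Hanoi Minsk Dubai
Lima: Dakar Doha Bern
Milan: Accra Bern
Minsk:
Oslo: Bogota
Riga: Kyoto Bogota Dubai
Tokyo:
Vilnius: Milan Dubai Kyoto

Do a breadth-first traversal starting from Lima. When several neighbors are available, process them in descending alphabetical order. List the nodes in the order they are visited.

Lima, Doha, Dakar, Bern, Vilnius, Tokyo, Minsk, Kyoto, Hanoi, Delhi, Milan, Dubai, Riga, Oslo, Accra, Bogota

Visit Lima; enqueue Doha, Dakar, Bern → queue [Doha, Dakar, Bern]
Visit Doha; enqueue Vilnius, Tokyo, Minsk, Kyoto, Hanoi → queue [Dakar, Bern, Vilnius, Tokyo, Minsk, Kyoto, Hanoi]
Visit Dakar; enqueue Delhi → queue [Bern, Vilnius, Tokyo, Minsk, Kyoto, Hanoi, Delhi]
Visit Bern → queue [Vilnius, Tokyo, Minsk, Kyoto, Hanoi, Delhi]
Visit Vilnius; enqueue Milan, Dubai → queue [Tokyo, Minsk, Kyoto, Hanoi, Delhi, Milan, Dubai]
Visit Tokyo → queue [Minsk, Kyoto, Hanoi, Delhi, Milan, Dubai]
Visit Minsk → queue [Kyoto, Hanoi, Delhi, Milan, Dubai]
Visit Kyoto → queue [Hanoi, Delhi, Milan, Dubai]
Visit Hanoi → queue [Delhi, Milan, Dubai]
Visit Delhi; enqueue Riga, Oslo → queue [Milan, Dubai, Riga, Oslo]
Visit Milan; enqueue Accra → queue [Dubai, Riga, Oslo, Accra]
Visit Dubai → queue [Riga, Oslo, Accra]
Visit Riga; enqueue Bogota → queue [Oslo, Accra, Bogota]
Visit Oslo → queue [Accra, Bogota]
Visit Accra → queue [Bogota]
Visit Bogota → queue []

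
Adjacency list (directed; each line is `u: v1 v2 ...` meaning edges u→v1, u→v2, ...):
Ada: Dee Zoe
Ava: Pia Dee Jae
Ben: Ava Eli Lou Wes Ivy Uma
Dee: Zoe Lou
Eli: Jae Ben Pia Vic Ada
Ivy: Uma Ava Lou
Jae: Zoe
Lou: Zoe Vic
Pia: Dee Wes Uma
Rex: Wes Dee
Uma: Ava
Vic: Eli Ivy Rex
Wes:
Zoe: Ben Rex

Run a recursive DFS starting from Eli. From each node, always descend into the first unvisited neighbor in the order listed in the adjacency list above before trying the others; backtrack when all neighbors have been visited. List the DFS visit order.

Visit Eli
Eli → Jae
Jae → Zoe
Zoe → Ben
Ben → Ava
Ava → Pia
Pia → Dee
Dee → Lou
Lou → Vic
Vic → Ivy
Ivy → Uma
Vic → Rex
Rex → Wes
Eli → Ada

Eli, Jae, Zoe, Ben, Ava, Pia, Dee, Lou, Vic, Ivy, Uma, Rex, Wes, Ada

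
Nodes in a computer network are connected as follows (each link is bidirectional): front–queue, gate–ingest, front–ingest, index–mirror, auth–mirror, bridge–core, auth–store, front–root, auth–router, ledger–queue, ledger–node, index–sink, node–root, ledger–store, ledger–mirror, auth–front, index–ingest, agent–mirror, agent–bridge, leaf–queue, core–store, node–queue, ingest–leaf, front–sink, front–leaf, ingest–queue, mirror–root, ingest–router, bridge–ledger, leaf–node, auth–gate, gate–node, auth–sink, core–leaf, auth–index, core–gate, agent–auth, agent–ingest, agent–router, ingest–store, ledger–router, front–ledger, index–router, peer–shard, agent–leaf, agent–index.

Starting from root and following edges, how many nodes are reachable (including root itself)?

17

BFS from root visits: root, node, mirror, front, queue, ledger, leaf, gate, index, auth, agent, sink, ingest, store, router, bridge, core
Reachable nodes: 17 of 19 total.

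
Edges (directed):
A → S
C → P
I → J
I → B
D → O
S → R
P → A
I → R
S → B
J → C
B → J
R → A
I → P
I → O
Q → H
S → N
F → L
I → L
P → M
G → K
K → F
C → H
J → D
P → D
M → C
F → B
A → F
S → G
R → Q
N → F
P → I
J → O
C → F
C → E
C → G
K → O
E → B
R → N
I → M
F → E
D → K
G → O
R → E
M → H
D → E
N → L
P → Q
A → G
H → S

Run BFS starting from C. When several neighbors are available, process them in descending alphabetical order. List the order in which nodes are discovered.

C -> P -> H -> G -> F -> E -> Q -> M -> I -> D -> A -> S -> O -> K -> L -> B -> R -> J -> N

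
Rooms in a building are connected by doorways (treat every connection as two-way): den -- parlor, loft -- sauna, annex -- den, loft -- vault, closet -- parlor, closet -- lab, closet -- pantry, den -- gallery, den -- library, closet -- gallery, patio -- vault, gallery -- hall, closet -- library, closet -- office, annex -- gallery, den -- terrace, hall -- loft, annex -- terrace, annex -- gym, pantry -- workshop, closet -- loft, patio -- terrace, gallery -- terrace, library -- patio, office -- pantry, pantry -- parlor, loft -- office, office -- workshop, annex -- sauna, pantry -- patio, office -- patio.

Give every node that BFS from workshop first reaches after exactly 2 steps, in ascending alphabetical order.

Level 0: workshop
Level 1: office, pantry
Level 2: closet, loft, parlor, patio
Level 3: den, gallery, hall, lab, library, sauna, terrace, vault
Level 4: annex
Level 5: gym

closet, loft, parlor, patio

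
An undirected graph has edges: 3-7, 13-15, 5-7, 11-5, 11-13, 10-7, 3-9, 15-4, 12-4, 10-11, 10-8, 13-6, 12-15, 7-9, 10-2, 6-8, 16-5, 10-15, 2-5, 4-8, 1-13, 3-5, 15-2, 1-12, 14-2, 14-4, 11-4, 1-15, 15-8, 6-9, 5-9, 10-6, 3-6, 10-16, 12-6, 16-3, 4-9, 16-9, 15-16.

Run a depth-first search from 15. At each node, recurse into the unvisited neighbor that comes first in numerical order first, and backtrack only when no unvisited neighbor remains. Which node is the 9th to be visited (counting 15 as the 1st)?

2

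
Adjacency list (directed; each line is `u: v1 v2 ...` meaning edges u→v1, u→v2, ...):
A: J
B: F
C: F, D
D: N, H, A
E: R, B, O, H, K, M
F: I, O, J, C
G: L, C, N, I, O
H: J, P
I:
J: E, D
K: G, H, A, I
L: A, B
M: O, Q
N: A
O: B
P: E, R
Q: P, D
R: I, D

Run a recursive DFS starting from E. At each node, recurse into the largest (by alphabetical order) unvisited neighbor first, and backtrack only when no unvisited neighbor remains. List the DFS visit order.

E, R, I, D, N, A, J, H, P, O, B, F, C, M, Q, K, G, L

Visit E
E → R
R → I
R → D
D → N
N → A
A → J
D → H
H → P
E → O
O → B
B → F
F → C
E → M
M → Q
E → K
K → G
G → L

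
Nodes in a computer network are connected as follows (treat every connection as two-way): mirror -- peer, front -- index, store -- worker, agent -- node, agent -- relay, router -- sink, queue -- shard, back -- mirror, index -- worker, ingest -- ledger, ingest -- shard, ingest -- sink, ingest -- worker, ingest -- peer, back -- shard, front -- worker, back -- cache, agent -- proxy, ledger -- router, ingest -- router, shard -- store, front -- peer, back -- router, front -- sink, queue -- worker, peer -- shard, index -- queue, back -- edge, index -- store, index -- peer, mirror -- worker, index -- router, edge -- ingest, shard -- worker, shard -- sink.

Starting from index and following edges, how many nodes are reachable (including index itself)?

15

BFS from index visits: index, front, peer, queue, router, store, worker, sink, ingest, mirror, shard, back, ledger, edge, cache
Reachable nodes: 15 of 19 total.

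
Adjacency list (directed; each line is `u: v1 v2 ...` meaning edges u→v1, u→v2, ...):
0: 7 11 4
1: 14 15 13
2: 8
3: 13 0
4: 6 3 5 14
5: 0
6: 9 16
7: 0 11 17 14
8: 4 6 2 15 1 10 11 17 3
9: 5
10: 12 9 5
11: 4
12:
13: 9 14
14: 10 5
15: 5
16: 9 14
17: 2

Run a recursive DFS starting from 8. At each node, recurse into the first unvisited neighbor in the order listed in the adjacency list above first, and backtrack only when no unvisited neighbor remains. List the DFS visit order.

8, 4, 6, 9, 5, 0, 7, 11, 17, 2, 14, 10, 12, 16, 3, 13, 15, 1

Visit 8
8 → 4
4 → 6
6 → 9
9 → 5
5 → 0
0 → 7
7 → 11
7 → 17
17 → 2
7 → 14
14 → 10
10 → 12
6 → 16
4 → 3
3 → 13
8 → 15
8 → 1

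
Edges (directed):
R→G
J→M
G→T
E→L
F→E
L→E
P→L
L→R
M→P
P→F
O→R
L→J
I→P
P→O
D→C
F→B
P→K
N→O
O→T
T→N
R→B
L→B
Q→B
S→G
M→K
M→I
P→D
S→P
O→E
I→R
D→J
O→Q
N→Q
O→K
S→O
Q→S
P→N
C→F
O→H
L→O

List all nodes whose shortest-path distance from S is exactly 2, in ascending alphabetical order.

D, E, F, H, K, L, N, Q, R, T

Level 0: S
Level 1: G, O, P
Level 2: D, E, F, H, K, L, N, Q, R, T
Level 3: B, C, J
Level 4: M
Level 5: I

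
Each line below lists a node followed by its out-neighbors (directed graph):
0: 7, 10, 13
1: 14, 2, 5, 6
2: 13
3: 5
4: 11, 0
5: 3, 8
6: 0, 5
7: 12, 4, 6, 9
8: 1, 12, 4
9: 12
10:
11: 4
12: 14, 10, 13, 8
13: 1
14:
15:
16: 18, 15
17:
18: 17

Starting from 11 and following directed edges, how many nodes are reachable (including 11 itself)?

15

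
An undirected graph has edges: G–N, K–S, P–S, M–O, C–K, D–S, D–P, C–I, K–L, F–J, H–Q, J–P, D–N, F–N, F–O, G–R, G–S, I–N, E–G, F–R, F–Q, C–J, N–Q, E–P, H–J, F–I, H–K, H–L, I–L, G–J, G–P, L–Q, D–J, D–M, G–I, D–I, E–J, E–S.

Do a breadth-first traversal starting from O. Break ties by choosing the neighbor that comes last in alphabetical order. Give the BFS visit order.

Visit O; enqueue M, F → queue [M, F]
Visit M; enqueue D → queue [F, D]
Visit F; enqueue R, Q, N, J, I → queue [D, R, Q, N, J, I]
Visit D; enqueue S, P → queue [R, Q, N, J, I, S, P]
Visit R; enqueue G → queue [Q, N, J, I, S, P, G]
Visit Q; enqueue L, H → queue [N, J, I, S, P, G, L, H]
Visit N → queue [J, I, S, P, G, L, H]
Visit J; enqueue E, C → queue [I, S, P, G, L, H, E, C]
Visit I → queue [S, P, G, L, H, E, C]
Visit S; enqueue K → queue [P, G, L, H, E, C, K]
Visit P → queue [G, L, H, E, C, K]
Visit G → queue [L, H, E, C, K]
Visit L → queue [H, E, C, K]
Visit H → queue [E, C, K]
Visit E → queue [C, K]
Visit C → queue [K]
Visit K → queue []

O, M, F, D, R, Q, N, J, I, S, P, G, L, H, E, C, K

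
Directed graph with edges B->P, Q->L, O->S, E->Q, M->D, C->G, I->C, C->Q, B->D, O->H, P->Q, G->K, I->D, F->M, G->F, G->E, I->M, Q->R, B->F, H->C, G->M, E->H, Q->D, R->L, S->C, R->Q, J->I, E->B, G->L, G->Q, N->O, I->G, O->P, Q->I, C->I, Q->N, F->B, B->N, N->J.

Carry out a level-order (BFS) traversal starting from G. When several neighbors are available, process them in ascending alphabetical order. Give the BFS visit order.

G → E → F → K → L → M → Q → B → H → D → I → N → R → P → C → J → O → S

Visit G; enqueue E, F, K, L, M, Q → queue [E, F, K, L, M, Q]
Visit E; enqueue B, H → queue [F, K, L, M, Q, B, H]
Visit F → queue [K, L, M, Q, B, H]
Visit K → queue [L, M, Q, B, H]
Visit L → queue [M, Q, B, H]
Visit M; enqueue D → queue [Q, B, H, D]
Visit Q; enqueue I, N, R → queue [B, H, D, I, N, R]
Visit B; enqueue P → queue [H, D, I, N, R, P]
Visit H; enqueue C → queue [D, I, N, R, P, C]
Visit D → queue [I, N, R, P, C]
Visit I → queue [N, R, P, C]
Visit N; enqueue J, O → queue [R, P, C, J, O]
Visit R → queue [P, C, J, O]
Visit P → queue [C, J, O]
Visit C → queue [J, O]
Visit J → queue [O]
Visit O; enqueue S → queue [S]
Visit S → queue []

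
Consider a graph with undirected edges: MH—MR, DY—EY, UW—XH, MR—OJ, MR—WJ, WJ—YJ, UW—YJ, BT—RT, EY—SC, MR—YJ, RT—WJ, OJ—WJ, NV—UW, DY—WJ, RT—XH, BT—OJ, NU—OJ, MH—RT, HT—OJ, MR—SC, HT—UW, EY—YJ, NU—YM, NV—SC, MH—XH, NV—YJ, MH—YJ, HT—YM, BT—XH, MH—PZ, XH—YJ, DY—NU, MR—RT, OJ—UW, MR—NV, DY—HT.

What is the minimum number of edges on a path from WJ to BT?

Level 0: WJ
Level 1: DY, MR, OJ, RT, YJ
Level 2: BT, EY, HT, MH, NU, NV, SC, UW, XH
Level 3: PZ, YM
BT first appears at level 2.

2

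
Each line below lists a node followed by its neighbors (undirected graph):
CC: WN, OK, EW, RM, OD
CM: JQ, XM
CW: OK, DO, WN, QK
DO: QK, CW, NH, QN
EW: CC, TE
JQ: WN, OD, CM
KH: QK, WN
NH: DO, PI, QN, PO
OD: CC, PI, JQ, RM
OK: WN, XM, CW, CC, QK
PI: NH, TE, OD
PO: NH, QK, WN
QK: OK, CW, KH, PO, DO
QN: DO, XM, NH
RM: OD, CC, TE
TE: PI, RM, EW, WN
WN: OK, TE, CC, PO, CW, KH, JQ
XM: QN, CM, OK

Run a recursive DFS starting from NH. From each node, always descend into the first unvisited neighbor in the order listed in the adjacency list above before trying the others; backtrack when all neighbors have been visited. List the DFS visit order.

NH, DO, QK, OK, WN, TE, PI, OD, CC, EW, RM, JQ, CM, XM, QN, PO, CW, KH

Visit NH
NH → DO
DO → QK
QK → OK
OK → WN
WN → TE
TE → PI
PI → OD
OD → CC
CC → EW
CC → RM
OD → JQ
JQ → CM
CM → XM
XM → QN
WN → PO
WN → CW
WN → KH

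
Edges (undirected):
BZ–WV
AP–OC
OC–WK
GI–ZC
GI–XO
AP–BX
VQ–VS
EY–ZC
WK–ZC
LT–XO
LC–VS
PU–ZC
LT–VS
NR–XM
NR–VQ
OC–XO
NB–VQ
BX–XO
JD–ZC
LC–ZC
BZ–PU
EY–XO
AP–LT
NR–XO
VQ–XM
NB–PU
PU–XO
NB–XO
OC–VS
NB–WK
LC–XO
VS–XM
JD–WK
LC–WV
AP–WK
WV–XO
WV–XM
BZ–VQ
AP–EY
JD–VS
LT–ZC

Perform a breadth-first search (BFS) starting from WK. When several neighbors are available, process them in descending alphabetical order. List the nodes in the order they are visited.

WK -> ZC -> OC -> NB -> JD -> AP -> PU -> LT -> LC -> GI -> EY -> XO -> VS -> VQ -> BX -> BZ -> WV -> NR -> XM

Visit WK; enqueue ZC, OC, NB, JD, AP → queue [ZC, OC, NB, JD, AP]
Visit ZC; enqueue PU, LT, LC, GI, EY → queue [OC, NB, JD, AP, PU, LT, LC, GI, EY]
Visit OC; enqueue XO, VS → queue [NB, JD, AP, PU, LT, LC, GI, EY, XO, VS]
Visit NB; enqueue VQ → queue [JD, AP, PU, LT, LC, GI, EY, XO, VS, VQ]
Visit JD → queue [AP, PU, LT, LC, GI, EY, XO, VS, VQ]
Visit AP; enqueue BX → queue [PU, LT, LC, GI, EY, XO, VS, VQ, BX]
Visit PU; enqueue BZ → queue [LT, LC, GI, EY, XO, VS, VQ, BX, BZ]
Visit LT → queue [LC, GI, EY, XO, VS, VQ, BX, BZ]
Visit LC; enqueue WV → queue [GI, EY, XO, VS, VQ, BX, BZ, WV]
Visit GI → queue [EY, XO, VS, VQ, BX, BZ, WV]
Visit EY → queue [XO, VS, VQ, BX, BZ, WV]
Visit XO; enqueue NR → queue [VS, VQ, BX, BZ, WV, NR]
Visit VS; enqueue XM → queue [VQ, BX, BZ, WV, NR, XM]
Visit VQ → queue [BX, BZ, WV, NR, XM]
Visit BX → queue [BZ, WV, NR, XM]
Visit BZ → queue [WV, NR, XM]
Visit WV → queue [NR, XM]
Visit NR → queue [XM]
Visit XM → queue []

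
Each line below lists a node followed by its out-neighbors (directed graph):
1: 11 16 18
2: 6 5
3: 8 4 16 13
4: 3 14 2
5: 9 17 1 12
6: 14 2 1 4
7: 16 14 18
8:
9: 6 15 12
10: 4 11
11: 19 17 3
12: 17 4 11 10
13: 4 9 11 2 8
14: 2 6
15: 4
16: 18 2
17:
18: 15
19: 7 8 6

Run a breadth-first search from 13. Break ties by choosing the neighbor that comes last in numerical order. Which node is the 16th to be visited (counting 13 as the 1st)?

Visit 13; enqueue 11, 9, 8, 4, 2 → queue [11, 9, 8, 4, 2]
Visit 11; enqueue 19, 17, 3 → queue [9, 8, 4, 2, 19, 17, 3]
Visit 9; enqueue 15, 12, 6 → queue [8, 4, 2, 19, 17, 3, 15, 12, 6]
Visit 8 → queue [4, 2, 19, 17, 3, 15, 12, 6]
Visit 4; enqueue 14 → queue [2, 19, 17, 3, 15, 12, 6, 14]
Visit 2; enqueue 5 → queue [19, 17, 3, 15, 12, 6, 14, 5]
Visit 19; enqueue 7 → queue [17, 3, 15, 12, 6, 14, 5, 7]
Visit 17 → queue [3, 15, 12, 6, 14, 5, 7]
Visit 3; enqueue 16 → queue [15, 12, 6, 14, 5, 7, 16]
Visit 15 → queue [12, 6, 14, 5, 7, 16]
Visit 12; enqueue 10 → queue [6, 14, 5, 7, 16, 10]
Visit 6; enqueue 1 → queue [14, 5, 7, 16, 10, 1]
Visit 14 → queue [5, 7, 16, 10, 1]
Visit 5 → queue [7, 16, 10, 1]
Visit 7; enqueue 18 → queue [16, 10, 1, 18]
Visit 16 → queue [10, 1, 18]
Visit 10 → queue [1, 18]
Visit 1 → queue [18]
Visit 18 → queue []

Visit order: 13, 11, 9, 8, 4, 2, 19, 17, 3, 15, 12, 6, 14, 5, 7, 16, 10, 1, 18

16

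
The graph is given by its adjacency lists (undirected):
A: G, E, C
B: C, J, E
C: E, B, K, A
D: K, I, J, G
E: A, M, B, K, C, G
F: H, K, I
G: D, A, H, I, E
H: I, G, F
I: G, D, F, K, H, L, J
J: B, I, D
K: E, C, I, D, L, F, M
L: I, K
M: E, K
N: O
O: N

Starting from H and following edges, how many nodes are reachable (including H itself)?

13

BFS from H visits: H, F, G, I, K, A, D, E, J, L, C, M, B
Reachable nodes: 13 of 15 total.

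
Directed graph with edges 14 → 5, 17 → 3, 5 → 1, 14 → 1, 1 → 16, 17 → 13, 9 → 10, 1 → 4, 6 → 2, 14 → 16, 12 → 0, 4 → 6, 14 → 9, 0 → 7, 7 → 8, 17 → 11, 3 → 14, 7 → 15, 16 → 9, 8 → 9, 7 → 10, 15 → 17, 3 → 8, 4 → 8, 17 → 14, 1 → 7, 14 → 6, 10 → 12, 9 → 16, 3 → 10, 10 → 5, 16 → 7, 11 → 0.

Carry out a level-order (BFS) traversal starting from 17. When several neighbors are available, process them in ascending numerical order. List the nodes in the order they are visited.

17 3 11 13 14 8 10 0 1 5 6 9 16 12 7 4 2 15

Visit 17; enqueue 3, 11, 13, 14 → queue [3, 11, 13, 14]
Visit 3; enqueue 8, 10 → queue [11, 13, 14, 8, 10]
Visit 11; enqueue 0 → queue [13, 14, 8, 10, 0]
Visit 13 → queue [14, 8, 10, 0]
Visit 14; enqueue 1, 5, 6, 9, 16 → queue [8, 10, 0, 1, 5, 6, 9, 16]
Visit 8 → queue [10, 0, 1, 5, 6, 9, 16]
Visit 10; enqueue 12 → queue [0, 1, 5, 6, 9, 16, 12]
Visit 0; enqueue 7 → queue [1, 5, 6, 9, 16, 12, 7]
Visit 1; enqueue 4 → queue [5, 6, 9, 16, 12, 7, 4]
Visit 5 → queue [6, 9, 16, 12, 7, 4]
Visit 6; enqueue 2 → queue [9, 16, 12, 7, 4, 2]
Visit 9 → queue [16, 12, 7, 4, 2]
Visit 16 → queue [12, 7, 4, 2]
Visit 12 → queue [7, 4, 2]
Visit 7; enqueue 15 → queue [4, 2, 15]
Visit 4 → queue [2, 15]
Visit 2 → queue [15]
Visit 15 → queue []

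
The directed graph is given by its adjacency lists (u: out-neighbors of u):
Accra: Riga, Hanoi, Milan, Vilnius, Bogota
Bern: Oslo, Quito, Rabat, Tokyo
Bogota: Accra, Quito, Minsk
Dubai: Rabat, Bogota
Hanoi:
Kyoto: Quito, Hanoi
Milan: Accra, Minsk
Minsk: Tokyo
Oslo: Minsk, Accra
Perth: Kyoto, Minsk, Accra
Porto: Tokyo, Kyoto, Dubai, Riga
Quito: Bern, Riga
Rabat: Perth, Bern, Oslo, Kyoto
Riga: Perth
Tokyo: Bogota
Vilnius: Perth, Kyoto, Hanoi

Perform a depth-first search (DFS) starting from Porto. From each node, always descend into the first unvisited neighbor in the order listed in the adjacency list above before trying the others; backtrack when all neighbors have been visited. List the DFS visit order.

Visit Porto
Porto → Tokyo
Tokyo → Bogota
Bogota → Accra
Accra → Riga
Riga → Perth
Perth → Kyoto
Kyoto → Quito
Quito → Bern
Bern → Oslo
Oslo → Minsk
Bern → Rabat
Kyoto → Hanoi
Accra → Milan
Accra → Vilnius
Porto → Dubai

Porto, Tokyo, Bogota, Accra, Riga, Perth, Kyoto, Quito, Bern, Oslo, Minsk, Rabat, Hanoi, Milan, Vilnius, Dubai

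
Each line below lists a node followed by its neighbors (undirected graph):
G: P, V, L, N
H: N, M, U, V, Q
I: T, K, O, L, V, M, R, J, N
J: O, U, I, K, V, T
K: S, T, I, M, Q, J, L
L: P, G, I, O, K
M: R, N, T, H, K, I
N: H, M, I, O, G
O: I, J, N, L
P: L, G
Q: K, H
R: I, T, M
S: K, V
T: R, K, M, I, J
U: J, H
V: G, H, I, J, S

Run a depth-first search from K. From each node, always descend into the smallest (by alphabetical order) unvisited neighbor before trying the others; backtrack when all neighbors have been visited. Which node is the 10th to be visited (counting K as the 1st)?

Visit K
K → I
I → J
J → O
O → L
L → G
G → N
N → H
H → M
M → R
R → T
H → Q
H → U
H → V
V → S
G → P

Visit order: K, I, J, O, L, G, N, H, M, R, T, Q, U, V, S, P

R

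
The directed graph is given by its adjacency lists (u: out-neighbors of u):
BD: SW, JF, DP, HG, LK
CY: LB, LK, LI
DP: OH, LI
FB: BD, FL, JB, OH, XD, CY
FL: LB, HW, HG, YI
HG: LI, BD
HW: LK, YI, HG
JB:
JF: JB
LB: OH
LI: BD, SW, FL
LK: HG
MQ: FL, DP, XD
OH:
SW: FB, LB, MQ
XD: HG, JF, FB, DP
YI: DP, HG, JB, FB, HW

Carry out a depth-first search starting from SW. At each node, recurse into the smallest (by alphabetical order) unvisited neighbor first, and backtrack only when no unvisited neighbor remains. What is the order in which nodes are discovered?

Visit SW
SW → FB
FB → BD
BD → DP
DP → LI
LI → FL
FL → HG
FL → HW
HW → LK
HW → YI
YI → JB
FL → LB
LB → OH
BD → JF
FB → CY
FB → XD
SW → MQ

SW -> FB -> BD -> DP -> LI -> FL -> HG -> HW -> LK -> YI -> JB -> LB -> OH -> JF -> CY -> XD -> MQ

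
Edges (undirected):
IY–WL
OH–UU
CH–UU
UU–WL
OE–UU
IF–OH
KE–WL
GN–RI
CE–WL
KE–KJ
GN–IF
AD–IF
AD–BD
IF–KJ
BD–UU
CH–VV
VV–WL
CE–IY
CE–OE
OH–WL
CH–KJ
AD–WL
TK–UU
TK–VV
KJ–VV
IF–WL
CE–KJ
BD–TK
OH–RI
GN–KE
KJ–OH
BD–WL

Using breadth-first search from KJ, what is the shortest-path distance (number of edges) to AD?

Level 0: KJ
Level 1: CE, CH, IF, KE, OH, VV
Level 2: AD, GN, IY, OE, RI, TK, UU, WL
Level 3: BD
AD first appears at level 2.

2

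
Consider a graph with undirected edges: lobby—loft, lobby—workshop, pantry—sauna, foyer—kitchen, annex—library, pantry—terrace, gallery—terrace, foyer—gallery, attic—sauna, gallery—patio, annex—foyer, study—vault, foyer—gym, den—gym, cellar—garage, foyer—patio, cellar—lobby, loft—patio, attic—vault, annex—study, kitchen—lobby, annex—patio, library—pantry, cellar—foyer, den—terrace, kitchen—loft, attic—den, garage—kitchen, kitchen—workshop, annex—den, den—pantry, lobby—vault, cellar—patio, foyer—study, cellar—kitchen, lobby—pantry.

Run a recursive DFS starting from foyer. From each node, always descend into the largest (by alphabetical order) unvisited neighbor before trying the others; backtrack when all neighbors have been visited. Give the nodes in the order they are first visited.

Visit foyer
foyer → study
study → vault
vault → lobby
lobby → workshop
workshop → kitchen
kitchen → loft
loft → patio
patio → gallery
gallery → terrace
terrace → pantry
pantry → sauna
sauna → attic
attic → den
den → gym
den → annex
annex → library
patio → cellar
cellar → garage

foyer, study, vault, lobby, workshop, kitchen, loft, patio, gallery, terrace, pantry, sauna, attic, den, gym, annex, library, cellar, garage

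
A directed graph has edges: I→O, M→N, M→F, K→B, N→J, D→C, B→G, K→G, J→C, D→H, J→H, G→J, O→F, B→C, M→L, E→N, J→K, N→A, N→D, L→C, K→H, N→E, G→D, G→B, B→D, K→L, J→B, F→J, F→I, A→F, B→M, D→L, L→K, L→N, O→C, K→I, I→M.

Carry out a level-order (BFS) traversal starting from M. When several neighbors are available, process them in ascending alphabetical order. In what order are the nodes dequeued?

Visit M; enqueue F, L, N → queue [F, L, N]
Visit F; enqueue I, J → queue [L, N, I, J]
Visit L; enqueue C, K → queue [N, I, J, C, K]
Visit N; enqueue A, D, E → queue [I, J, C, K, A, D, E]
Visit I; enqueue O → queue [J, C, K, A, D, E, O]
Visit J; enqueue B, H → queue [C, K, A, D, E, O, B, H]
Visit C → queue [K, A, D, E, O, B, H]
Visit K; enqueue G → queue [A, D, E, O, B, H, G]
Visit A → queue [D, E, O, B, H, G]
Visit D → queue [E, O, B, H, G]
Visit E → queue [O, B, H, G]
Visit O → queue [B, H, G]
Visit B → queue [H, G]
Visit H → queue [G]
Visit G → queue []

M → F → L → N → I → J → C → K → A → D → E → O → B → H → G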